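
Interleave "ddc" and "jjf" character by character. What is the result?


Interleaving "ddc" and "jjf":
  Position 0: 'd' from first, 'j' from second => "dj"
  Position 1: 'd' from first, 'j' from second => "dj"
  Position 2: 'c' from first, 'f' from second => "cf"
Result: djdjcf

djdjcf


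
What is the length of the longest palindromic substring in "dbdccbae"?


Input: "dbdccbae"
Checking substrings for palindromes:
  [0:3] "dbd" (len 3) => palindrome
  [3:5] "cc" (len 2) => palindrome
Longest palindromic substring: "dbd" with length 3

3


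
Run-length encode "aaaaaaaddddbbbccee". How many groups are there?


Input: aaaaaaaddddbbbccee
Scanning for consecutive runs:
  Group 1: 'a' x 7 (positions 0-6)
  Group 2: 'd' x 4 (positions 7-10)
  Group 3: 'b' x 3 (positions 11-13)
  Group 4: 'c' x 2 (positions 14-15)
  Group 5: 'e' x 2 (positions 16-17)
Total groups: 5

5


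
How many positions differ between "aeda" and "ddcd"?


Comparing "aeda" and "ddcd" position by position:
  Position 0: 'a' vs 'd' => DIFFER
  Position 1: 'e' vs 'd' => DIFFER
  Position 2: 'd' vs 'c' => DIFFER
  Position 3: 'a' vs 'd' => DIFFER
Positions that differ: 4

4


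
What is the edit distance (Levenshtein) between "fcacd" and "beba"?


Computing edit distance: "fcacd" -> "beba"
DP table:
           b    e    b    a
      0    1    2    3    4
  f   1    1    2    3    4
  c   2    2    2    3    4
  a   3    3    3    3    3
  c   4    4    4    4    4
  d   5    5    5    5    5
Edit distance = dp[5][4] = 5

5


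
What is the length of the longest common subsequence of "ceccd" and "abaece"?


LCS of "ceccd" and "abaece"
DP table:
           a    b    a    e    c    e
      0    0    0    0    0    0    0
  c   0    0    0    0    0    1    1
  e   0    0    0    0    1    1    2
  c   0    0    0    0    1    2    2
  c   0    0    0    0    1    2    2
  d   0    0    0    0    1    2    2
LCS length = dp[5][6] = 2

2


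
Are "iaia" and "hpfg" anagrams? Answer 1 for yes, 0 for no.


Strings: "iaia", "hpfg"
Sorted first:  aaii
Sorted second: fghp
Differ at position 0: 'a' vs 'f' => not anagrams

0


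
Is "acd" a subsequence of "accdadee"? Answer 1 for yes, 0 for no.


Check if "acd" is a subsequence of "accdadee"
Greedy scan:
  Position 0 ('a'): matches sub[0] = 'a'
  Position 1 ('c'): matches sub[1] = 'c'
  Position 2 ('c'): no match needed
  Position 3 ('d'): matches sub[2] = 'd'
  Position 4 ('a'): no match needed
  Position 5 ('d'): no match needed
  Position 6 ('e'): no match needed
  Position 7 ('e'): no match needed
All 3 characters matched => is a subsequence

1


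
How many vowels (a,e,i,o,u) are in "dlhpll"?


Input: dlhpll
Checking each character:
  'd' at position 0: consonant
  'l' at position 1: consonant
  'h' at position 2: consonant
  'p' at position 3: consonant
  'l' at position 4: consonant
  'l' at position 5: consonant
Total vowels: 0

0


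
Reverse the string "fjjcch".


Input: fjjcch
Reading characters right to left:
  Position 5: 'h'
  Position 4: 'c'
  Position 3: 'c'
  Position 2: 'j'
  Position 1: 'j'
  Position 0: 'f'
Reversed: hccjjf

hccjjf


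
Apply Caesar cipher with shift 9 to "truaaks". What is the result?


Caesar cipher: shift "truaaks" by 9
  't' (pos 19) + 9 = pos 2 = 'c'
  'r' (pos 17) + 9 = pos 0 = 'a'
  'u' (pos 20) + 9 = pos 3 = 'd'
  'a' (pos 0) + 9 = pos 9 = 'j'
  'a' (pos 0) + 9 = pos 9 = 'j'
  'k' (pos 10) + 9 = pos 19 = 't'
  's' (pos 18) + 9 = pos 1 = 'b'
Result: cadjjtb

cadjjtb


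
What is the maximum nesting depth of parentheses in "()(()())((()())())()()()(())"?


Input: "()(()())((()())())()()()(())"
Tracking depth:
  Position 0 '(': depth becomes 1
  Position 1 ')': depth becomes 0
  Position 2 '(': depth becomes 1
  Position 3 '(': depth becomes 2
  Position 4 ')': depth becomes 1
  Position 5 '(': depth becomes 2
  Position 6 ')': depth becomes 1
  Position 7 ')': depth becomes 0
  Position 8 '(': depth becomes 1
  Position 9 '(': depth becomes 2
  Position 10 '(': depth becomes 3
  Position 11 ')': depth becomes 2
  Position 12 '(': depth becomes 3
  Position 13 ')': depth becomes 2
  Position 14 ')': depth becomes 1
  Position 15 '(': depth becomes 2
  Position 16 ')': depth becomes 1
  Position 17 ')': depth becomes 0
  Position 18 '(': depth becomes 1
  Position 19 ')': depth becomes 0
  Position 20 '(': depth becomes 1
  Position 21 ')': depth becomes 0
  Position 22 '(': depth becomes 1
  Position 23 ')': depth becomes 0
  Position 24 '(': depth becomes 1
  Position 25 '(': depth becomes 2
  Position 26 ')': depth becomes 1
  Position 27 ')': depth becomes 0
Maximum depth reached: 3

3


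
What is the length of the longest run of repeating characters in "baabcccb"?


Input: "baabcccb"
Scanning for longest run:
  Position 1 ('a'): new char, reset run to 1
  Position 2 ('a'): continues run of 'a', length=2
  Position 3 ('b'): new char, reset run to 1
  Position 4 ('c'): new char, reset run to 1
  Position 5 ('c'): continues run of 'c', length=2
  Position 6 ('c'): continues run of 'c', length=3
  Position 7 ('b'): new char, reset run to 1
Longest run: 'c' with length 3

3


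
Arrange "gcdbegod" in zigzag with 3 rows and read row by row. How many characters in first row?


Zigzag "gcdbegod" into 3 rows:
Placing characters:
  'g' => row 0
  'c' => row 1
  'd' => row 2
  'b' => row 1
  'e' => row 0
  'g' => row 1
  'o' => row 2
  'd' => row 1
Rows:
  Row 0: "ge"
  Row 1: "cbgd"
  Row 2: "do"
First row length: 2

2


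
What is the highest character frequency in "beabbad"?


Input: beabbad
Character counts:
  'a': 2
  'b': 3
  'd': 1
  'e': 1
Maximum frequency: 3

3


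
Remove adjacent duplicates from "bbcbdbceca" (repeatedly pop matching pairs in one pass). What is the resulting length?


Input: bbcbdbceca
Stack-based adjacent duplicate removal:
  Read 'b': push. Stack: b
  Read 'b': matches stack top 'b' => pop. Stack: (empty)
  Read 'c': push. Stack: c
  Read 'b': push. Stack: cb
  Read 'd': push. Stack: cbd
  Read 'b': push. Stack: cbdb
  Read 'c': push. Stack: cbdbc
  Read 'e': push. Stack: cbdbce
  Read 'c': push. Stack: cbdbcec
  Read 'a': push. Stack: cbdbceca
Final stack: "cbdbceca" (length 8)

8


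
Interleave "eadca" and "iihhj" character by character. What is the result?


Interleaving "eadca" and "iihhj":
  Position 0: 'e' from first, 'i' from second => "ei"
  Position 1: 'a' from first, 'i' from second => "ai"
  Position 2: 'd' from first, 'h' from second => "dh"
  Position 3: 'c' from first, 'h' from second => "ch"
  Position 4: 'a' from first, 'j' from second => "aj"
Result: eiaidhchaj

eiaidhchaj


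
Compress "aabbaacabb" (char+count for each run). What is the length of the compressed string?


Input: aabbaacabb
Runs:
  'a' x 2 => "a2"
  'b' x 2 => "b2"
  'a' x 2 => "a2"
  'c' x 1 => "c1"
  'a' x 1 => "a1"
  'b' x 2 => "b2"
Compressed: "a2b2a2c1a1b2"
Compressed length: 12

12


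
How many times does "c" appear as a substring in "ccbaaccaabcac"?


Searching for "c" in "ccbaaccaabcac"
Scanning each position:
  Position 0: "c" => MATCH
  Position 1: "c" => MATCH
  Position 2: "b" => no
  Position 3: "a" => no
  Position 4: "a" => no
  Position 5: "c" => MATCH
  Position 6: "c" => MATCH
  Position 7: "a" => no
  Position 8: "a" => no
  Position 9: "b" => no
  Position 10: "c" => MATCH
  Position 11: "a" => no
  Position 12: "c" => MATCH
Total occurrences: 6

6


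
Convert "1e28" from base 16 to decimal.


Input: "1e28" in base 16
Positional expansion:
  Digit '1' (value 1) x 16^3 = 4096
  Digit 'e' (value 14) x 16^2 = 3584
  Digit '2' (value 2) x 16^1 = 32
  Digit '8' (value 8) x 16^0 = 8
Sum = 7720

7720


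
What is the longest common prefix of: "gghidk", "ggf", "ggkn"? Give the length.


Words: gghidk, ggf, ggkn
  Position 0: all 'g' => match
  Position 1: all 'g' => match
  Position 2: ('h', 'f', 'k') => mismatch, stop
LCP = "gg" (length 2)

2


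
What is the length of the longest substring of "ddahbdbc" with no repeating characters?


Input: "ddahbdbc"
Sliding window (track last position of each char):
  Position 0 ('d'): window [0,0] length 1 -- new best
  Position 1 ('d'): repeat (last at 0), move window start to 1
  Position 1 ('d'): window [1,1] length 1
  Position 2 ('a'): window [1,2] length 2 -- new best
  Position 3 ('h'): window [1,3] length 3 -- new best
  Position 4 ('b'): window [1,4] length 4 -- new best
  Position 5 ('d'): repeat (last at 1), move window start to 2
  Position 5 ('d'): window [2,5] length 4
  Position 6 ('b'): repeat (last at 4), move window start to 5
  Position 6 ('b'): window [5,6] length 2
  Position 7 ('c'): window [5,7] length 3
Longest substring with no repeats: "dahb" with length 4

4


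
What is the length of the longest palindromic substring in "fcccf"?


Input: "fcccf"
Checking substrings for palindromes:
  [0:5] "fcccf" (len 5) => palindrome
  [1:4] "ccc" (len 3) => palindrome
  [1:3] "cc" (len 2) => palindrome
  [2:4] "cc" (len 2) => palindrome
Longest palindromic substring: "fcccf" with length 5

5


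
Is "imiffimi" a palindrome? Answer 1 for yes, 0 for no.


Input: imiffimi
Reversed: imiffimi
  Compare pos 0 ('i') with pos 7 ('i'): match
  Compare pos 1 ('m') with pos 6 ('m'): match
  Compare pos 2 ('i') with pos 5 ('i'): match
  Compare pos 3 ('f') with pos 4 ('f'): match
Result: palindrome

1


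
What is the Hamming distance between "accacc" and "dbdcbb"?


Comparing "accacc" and "dbdcbb" position by position:
  Position 0: 'a' vs 'd' => differ
  Position 1: 'c' vs 'b' => differ
  Position 2: 'c' vs 'd' => differ
  Position 3: 'a' vs 'c' => differ
  Position 4: 'c' vs 'b' => differ
  Position 5: 'c' vs 'b' => differ
Total differences (Hamming distance): 6

6


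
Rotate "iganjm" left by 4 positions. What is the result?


Input: "iganjm", rotate left by 4
First 4 characters: "igan"
Remaining characters: "jm"
Concatenate remaining + first: "jm" + "igan" = "jmigan"

jmigan


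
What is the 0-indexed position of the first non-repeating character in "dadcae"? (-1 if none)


Input: dadcae
Character frequencies:
  'a': 2
  'c': 1
  'd': 2
  'e': 1
Scanning left to right for freq == 1:
  Position 0 ('d'): freq=2, skip
  Position 1 ('a'): freq=2, skip
  Position 2 ('d'): freq=2, skip
  Position 3 ('c'): unique! => answer = 3

3


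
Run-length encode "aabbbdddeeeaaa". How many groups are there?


Input: aabbbdddeeeaaa
Scanning for consecutive runs:
  Group 1: 'a' x 2 (positions 0-1)
  Group 2: 'b' x 3 (positions 2-4)
  Group 3: 'd' x 3 (positions 5-7)
  Group 4: 'e' x 3 (positions 8-10)
  Group 5: 'a' x 3 (positions 11-13)
Total groups: 5

5


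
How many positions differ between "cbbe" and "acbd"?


Comparing "cbbe" and "acbd" position by position:
  Position 0: 'c' vs 'a' => DIFFER
  Position 1: 'b' vs 'c' => DIFFER
  Position 2: 'b' vs 'b' => same
  Position 3: 'e' vs 'd' => DIFFER
Positions that differ: 3

3


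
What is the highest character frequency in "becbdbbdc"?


Input: becbdbbdc
Character counts:
  'b': 4
  'c': 2
  'd': 2
  'e': 1
Maximum frequency: 4

4


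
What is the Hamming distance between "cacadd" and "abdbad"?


Comparing "cacadd" and "abdbad" position by position:
  Position 0: 'c' vs 'a' => differ
  Position 1: 'a' vs 'b' => differ
  Position 2: 'c' vs 'd' => differ
  Position 3: 'a' vs 'b' => differ
  Position 4: 'd' vs 'a' => differ
  Position 5: 'd' vs 'd' => same
Total differences (Hamming distance): 5

5


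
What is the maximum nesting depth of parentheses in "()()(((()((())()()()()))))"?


Input: "()()(((()((())()()()()))))"
Tracking depth:
  Position 0 '(': depth becomes 1
  Position 1 ')': depth becomes 0
  Position 2 '(': depth becomes 1
  Position 3 ')': depth becomes 0
  Position 4 '(': depth becomes 1
  Position 5 '(': depth becomes 2
  Position 6 '(': depth becomes 3
  Position 7 '(': depth becomes 4
  Position 8 ')': depth becomes 3
  Position 9 '(': depth becomes 4
  Position 10 '(': depth becomes 5
  Position 11 '(': depth becomes 6
  Position 12 ')': depth becomes 5
  Position 13 ')': depth becomes 4
  Position 14 '(': depth becomes 5
  Position 15 ')': depth becomes 4
  Position 16 '(': depth becomes 5
  Position 17 ')': depth becomes 4
  Position 18 '(': depth becomes 5
  Position 19 ')': depth becomes 4
  Position 20 '(': depth becomes 5
  Position 21 ')': depth becomes 4
  Position 22 ')': depth becomes 3
  Position 23 ')': depth becomes 2
  Position 24 ')': depth becomes 1
  Position 25 ')': depth becomes 0
Maximum depth reached: 6

6


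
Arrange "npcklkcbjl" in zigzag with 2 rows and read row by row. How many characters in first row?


Zigzag "npcklkcbjl" into 2 rows:
Placing characters:
  'n' => row 0
  'p' => row 1
  'c' => row 0
  'k' => row 1
  'l' => row 0
  'k' => row 1
  'c' => row 0
  'b' => row 1
  'j' => row 0
  'l' => row 1
Rows:
  Row 0: "nclcj"
  Row 1: "pkkbl"
First row length: 5

5


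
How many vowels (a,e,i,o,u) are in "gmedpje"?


Input: gmedpje
Checking each character:
  'g' at position 0: consonant
  'm' at position 1: consonant
  'e' at position 2: vowel (running total: 1)
  'd' at position 3: consonant
  'p' at position 4: consonant
  'j' at position 5: consonant
  'e' at position 6: vowel (running total: 2)
Total vowels: 2

2


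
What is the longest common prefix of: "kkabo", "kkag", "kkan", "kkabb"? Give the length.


Words: kkabo, kkag, kkan, kkabb
  Position 0: all 'k' => match
  Position 1: all 'k' => match
  Position 2: all 'a' => match
  Position 3: ('b', 'g', 'n', 'b') => mismatch, stop
LCP = "kka" (length 3)

3


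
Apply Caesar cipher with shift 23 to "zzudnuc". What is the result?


Caesar cipher: shift "zzudnuc" by 23
  'z' (pos 25) + 23 = pos 22 = 'w'
  'z' (pos 25) + 23 = pos 22 = 'w'
  'u' (pos 20) + 23 = pos 17 = 'r'
  'd' (pos 3) + 23 = pos 0 = 'a'
  'n' (pos 13) + 23 = pos 10 = 'k'
  'u' (pos 20) + 23 = pos 17 = 'r'
  'c' (pos 2) + 23 = pos 25 = 'z'
Result: wwrakrz

wwrakrz


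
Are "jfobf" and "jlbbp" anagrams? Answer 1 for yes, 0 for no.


Strings: "jfobf", "jlbbp"
Sorted first:  bffjo
Sorted second: bbjlp
Differ at position 1: 'f' vs 'b' => not anagrams

0


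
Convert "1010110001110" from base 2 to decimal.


Input: "1010110001110" in base 2
Positional expansion:
  Digit '1' (value 1) x 2^12 = 4096
  Digit '0' (value 0) x 2^11 = 0
  Digit '1' (value 1) x 2^10 = 1024
  Digit '0' (value 0) x 2^9 = 0
  Digit '1' (value 1) x 2^8 = 256
  Digit '1' (value 1) x 2^7 = 128
  Digit '0' (value 0) x 2^6 = 0
  Digit '0' (value 0) x 2^5 = 0
  Digit '0' (value 0) x 2^4 = 0
  Digit '1' (value 1) x 2^3 = 8
  Digit '1' (value 1) x 2^2 = 4
  Digit '1' (value 1) x 2^1 = 2
  Digit '0' (value 0) x 2^0 = 0
Sum = 5518

5518


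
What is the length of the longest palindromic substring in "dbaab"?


Input: "dbaab"
Checking substrings for palindromes:
  [1:5] "baab" (len 4) => palindrome
  [2:4] "aa" (len 2) => palindrome
Longest palindromic substring: "baab" with length 4

4


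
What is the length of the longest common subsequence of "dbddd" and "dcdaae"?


LCS of "dbddd" and "dcdaae"
DP table:
           d    c    d    a    a    e
      0    0    0    0    0    0    0
  d   0    1    1    1    1    1    1
  b   0    1    1    1    1    1    1
  d   0    1    1    2    2    2    2
  d   0    1    1    2    2    2    2
  d   0    1    1    2    2    2    2
LCS length = dp[5][6] = 2

2


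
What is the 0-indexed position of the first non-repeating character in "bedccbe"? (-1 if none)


Input: bedccbe
Character frequencies:
  'b': 2
  'c': 2
  'd': 1
  'e': 2
Scanning left to right for freq == 1:
  Position 0 ('b'): freq=2, skip
  Position 1 ('e'): freq=2, skip
  Position 2 ('d'): unique! => answer = 2

2


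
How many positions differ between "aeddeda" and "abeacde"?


Comparing "aeddeda" and "abeacde" position by position:
  Position 0: 'a' vs 'a' => same
  Position 1: 'e' vs 'b' => DIFFER
  Position 2: 'd' vs 'e' => DIFFER
  Position 3: 'd' vs 'a' => DIFFER
  Position 4: 'e' vs 'c' => DIFFER
  Position 5: 'd' vs 'd' => same
  Position 6: 'a' vs 'e' => DIFFER
Positions that differ: 5

5


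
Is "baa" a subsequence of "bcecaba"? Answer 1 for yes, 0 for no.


Check if "baa" is a subsequence of "bcecaba"
Greedy scan:
  Position 0 ('b'): matches sub[0] = 'b'
  Position 1 ('c'): no match needed
  Position 2 ('e'): no match needed
  Position 3 ('c'): no match needed
  Position 4 ('a'): matches sub[1] = 'a'
  Position 5 ('b'): no match needed
  Position 6 ('a'): matches sub[2] = 'a'
All 3 characters matched => is a subsequence

1


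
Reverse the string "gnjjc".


Input: gnjjc
Reading characters right to left:
  Position 4: 'c'
  Position 3: 'j'
  Position 2: 'j'
  Position 1: 'n'
  Position 0: 'g'
Reversed: cjjng

cjjng


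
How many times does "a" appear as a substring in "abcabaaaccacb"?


Searching for "a" in "abcabaaaccacb"
Scanning each position:
  Position 0: "a" => MATCH
  Position 1: "b" => no
  Position 2: "c" => no
  Position 3: "a" => MATCH
  Position 4: "b" => no
  Position 5: "a" => MATCH
  Position 6: "a" => MATCH
  Position 7: "a" => MATCH
  Position 8: "c" => no
  Position 9: "c" => no
  Position 10: "a" => MATCH
  Position 11: "c" => no
  Position 12: "b" => no
Total occurrences: 6

6


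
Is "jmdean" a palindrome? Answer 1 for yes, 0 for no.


Input: jmdean
Reversed: naedmj
  Compare pos 0 ('j') with pos 5 ('n'): MISMATCH
  Compare pos 1 ('m') with pos 4 ('a'): MISMATCH
  Compare pos 2 ('d') with pos 3 ('e'): MISMATCH
Result: not a palindrome

0


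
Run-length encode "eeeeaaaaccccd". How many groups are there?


Input: eeeeaaaaccccd
Scanning for consecutive runs:
  Group 1: 'e' x 4 (positions 0-3)
  Group 2: 'a' x 4 (positions 4-7)
  Group 3: 'c' x 4 (positions 8-11)
  Group 4: 'd' x 1 (positions 12-12)
Total groups: 4

4


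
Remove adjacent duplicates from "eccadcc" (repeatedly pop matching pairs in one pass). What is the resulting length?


Input: eccadcc
Stack-based adjacent duplicate removal:
  Read 'e': push. Stack: e
  Read 'c': push. Stack: ec
  Read 'c': matches stack top 'c' => pop. Stack: e
  Read 'a': push. Stack: ea
  Read 'd': push. Stack: ead
  Read 'c': push. Stack: eadc
  Read 'c': matches stack top 'c' => pop. Stack: ead
Final stack: "ead" (length 3)

3


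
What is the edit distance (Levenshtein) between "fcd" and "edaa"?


Computing edit distance: "fcd" -> "edaa"
DP table:
           e    d    a    a
      0    1    2    3    4
  f   1    1    2    3    4
  c   2    2    2    3    4
  d   3    3    2    3    4
Edit distance = dp[3][4] = 4

4


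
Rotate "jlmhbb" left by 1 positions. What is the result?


Input: "jlmhbb", rotate left by 1
First 1 characters: "j"
Remaining characters: "lmhbb"
Concatenate remaining + first: "lmhbb" + "j" = "lmhbbj"

lmhbbj


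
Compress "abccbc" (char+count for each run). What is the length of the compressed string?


Input: abccbc
Runs:
  'a' x 1 => "a1"
  'b' x 1 => "b1"
  'c' x 2 => "c2"
  'b' x 1 => "b1"
  'c' x 1 => "c1"
Compressed: "a1b1c2b1c1"
Compressed length: 10

10


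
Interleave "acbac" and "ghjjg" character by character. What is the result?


Interleaving "acbac" and "ghjjg":
  Position 0: 'a' from first, 'g' from second => "ag"
  Position 1: 'c' from first, 'h' from second => "ch"
  Position 2: 'b' from first, 'j' from second => "bj"
  Position 3: 'a' from first, 'j' from second => "aj"
  Position 4: 'c' from first, 'g' from second => "cg"
Result: agchbjajcg

agchbjajcg


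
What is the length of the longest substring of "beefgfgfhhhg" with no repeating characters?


Input: "beefgfgfhhhg"
Sliding window (track last position of each char):
  Position 0 ('b'): window [0,0] length 1 -- new best
  Position 1 ('e'): window [0,1] length 2 -- new best
  Position 2 ('e'): repeat (last at 1), move window start to 2
  Position 2 ('e'): window [2,2] length 1
  Position 3 ('f'): window [2,3] length 2
  Position 4 ('g'): window [2,4] length 3 -- new best
  Position 5 ('f'): repeat (last at 3), move window start to 4
  Position 5 ('f'): window [4,5] length 2
  Position 6 ('g'): repeat (last at 4), move window start to 5
  Position 6 ('g'): window [5,6] length 2
  Position 7 ('f'): repeat (last at 5), move window start to 6
  Position 7 ('f'): window [6,7] length 2
  Position 8 ('h'): window [6,8] length 3
  Position 9 ('h'): repeat (last at 8), move window start to 9
  Position 9 ('h'): window [9,9] length 1
  Position 10 ('h'): repeat (last at 9), move window start to 10
  Position 10 ('h'): window [10,10] length 1
  Position 11 ('g'): window [10,11] length 2
Longest substring with no repeats: "efg" with length 3

3


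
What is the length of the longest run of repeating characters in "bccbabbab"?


Input: "bccbabbab"
Scanning for longest run:
  Position 1 ('c'): new char, reset run to 1
  Position 2 ('c'): continues run of 'c', length=2
  Position 3 ('b'): new char, reset run to 1
  Position 4 ('a'): new char, reset run to 1
  Position 5 ('b'): new char, reset run to 1
  Position 6 ('b'): continues run of 'b', length=2
  Position 7 ('a'): new char, reset run to 1
  Position 8 ('b'): new char, reset run to 1
Longest run: 'c' with length 2

2


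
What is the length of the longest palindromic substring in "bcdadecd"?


Input: "bcdadecd"
Checking substrings for palindromes:
  [2:5] "dad" (len 3) => palindrome
Longest palindromic substring: "dad" with length 3

3


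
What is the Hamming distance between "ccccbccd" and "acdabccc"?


Comparing "ccccbccd" and "acdabccc" position by position:
  Position 0: 'c' vs 'a' => differ
  Position 1: 'c' vs 'c' => same
  Position 2: 'c' vs 'd' => differ
  Position 3: 'c' vs 'a' => differ
  Position 4: 'b' vs 'b' => same
  Position 5: 'c' vs 'c' => same
  Position 6: 'c' vs 'c' => same
  Position 7: 'd' vs 'c' => differ
Total differences (Hamming distance): 4

4


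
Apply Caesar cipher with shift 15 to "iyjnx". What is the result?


Caesar cipher: shift "iyjnx" by 15
  'i' (pos 8) + 15 = pos 23 = 'x'
  'y' (pos 24) + 15 = pos 13 = 'n'
  'j' (pos 9) + 15 = pos 24 = 'y'
  'n' (pos 13) + 15 = pos 2 = 'c'
  'x' (pos 23) + 15 = pos 12 = 'm'
Result: xnycm

xnycm


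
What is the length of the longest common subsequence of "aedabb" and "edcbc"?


LCS of "aedabb" and "edcbc"
DP table:
           e    d    c    b    c
      0    0    0    0    0    0
  a   0    0    0    0    0    0
  e   0    1    1    1    1    1
  d   0    1    2    2    2    2
  a   0    1    2    2    2    2
  b   0    1    2    2    3    3
  b   0    1    2    2    3    3
LCS length = dp[6][5] = 3

3


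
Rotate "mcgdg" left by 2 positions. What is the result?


Input: "mcgdg", rotate left by 2
First 2 characters: "mc"
Remaining characters: "gdg"
Concatenate remaining + first: "gdg" + "mc" = "gdgmc"

gdgmc


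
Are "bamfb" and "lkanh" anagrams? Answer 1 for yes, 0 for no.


Strings: "bamfb", "lkanh"
Sorted first:  abbfm
Sorted second: ahkln
Differ at position 1: 'b' vs 'h' => not anagrams

0


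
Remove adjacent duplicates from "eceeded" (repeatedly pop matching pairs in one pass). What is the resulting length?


Input: eceeded
Stack-based adjacent duplicate removal:
  Read 'e': push. Stack: e
  Read 'c': push. Stack: ec
  Read 'e': push. Stack: ece
  Read 'e': matches stack top 'e' => pop. Stack: ec
  Read 'd': push. Stack: ecd
  Read 'e': push. Stack: ecde
  Read 'd': push. Stack: ecded
Final stack: "ecded" (length 5)

5


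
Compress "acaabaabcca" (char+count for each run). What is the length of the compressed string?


Input: acaabaabcca
Runs:
  'a' x 1 => "a1"
  'c' x 1 => "c1"
  'a' x 2 => "a2"
  'b' x 1 => "b1"
  'a' x 2 => "a2"
  'b' x 1 => "b1"
  'c' x 2 => "c2"
  'a' x 1 => "a1"
Compressed: "a1c1a2b1a2b1c2a1"
Compressed length: 16

16


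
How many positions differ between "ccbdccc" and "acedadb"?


Comparing "ccbdccc" and "acedadb" position by position:
  Position 0: 'c' vs 'a' => DIFFER
  Position 1: 'c' vs 'c' => same
  Position 2: 'b' vs 'e' => DIFFER
  Position 3: 'd' vs 'd' => same
  Position 4: 'c' vs 'a' => DIFFER
  Position 5: 'c' vs 'd' => DIFFER
  Position 6: 'c' vs 'b' => DIFFER
Positions that differ: 5

5


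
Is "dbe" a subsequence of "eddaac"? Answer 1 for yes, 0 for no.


Check if "dbe" is a subsequence of "eddaac"
Greedy scan:
  Position 0 ('e'): no match needed
  Position 1 ('d'): matches sub[0] = 'd'
  Position 2 ('d'): no match needed
  Position 3 ('a'): no match needed
  Position 4 ('a'): no match needed
  Position 5 ('c'): no match needed
Only matched 1/3 characters => not a subsequence

0


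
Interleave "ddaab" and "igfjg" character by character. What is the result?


Interleaving "ddaab" and "igfjg":
  Position 0: 'd' from first, 'i' from second => "di"
  Position 1: 'd' from first, 'g' from second => "dg"
  Position 2: 'a' from first, 'f' from second => "af"
  Position 3: 'a' from first, 'j' from second => "aj"
  Position 4: 'b' from first, 'g' from second => "bg"
Result: didgafajbg

didgafajbg


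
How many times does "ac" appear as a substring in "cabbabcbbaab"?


Searching for "ac" in "cabbabcbbaab"
Scanning each position:
  Position 0: "ca" => no
  Position 1: "ab" => no
  Position 2: "bb" => no
  Position 3: "ba" => no
  Position 4: "ab" => no
  Position 5: "bc" => no
  Position 6: "cb" => no
  Position 7: "bb" => no
  Position 8: "ba" => no
  Position 9: "aa" => no
  Position 10: "ab" => no
Total occurrences: 0

0


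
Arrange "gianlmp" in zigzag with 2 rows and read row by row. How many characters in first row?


Zigzag "gianlmp" into 2 rows:
Placing characters:
  'g' => row 0
  'i' => row 1
  'a' => row 0
  'n' => row 1
  'l' => row 0
  'm' => row 1
  'p' => row 0
Rows:
  Row 0: "galp"
  Row 1: "inm"
First row length: 4

4


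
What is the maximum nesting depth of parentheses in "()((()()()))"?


Input: "()((()()()))"
Tracking depth:
  Position 0 '(': depth becomes 1
  Position 1 ')': depth becomes 0
  Position 2 '(': depth becomes 1
  Position 3 '(': depth becomes 2
  Position 4 '(': depth becomes 3
  Position 5 ')': depth becomes 2
  Position 6 '(': depth becomes 3
  Position 7 ')': depth becomes 2
  Position 8 '(': depth becomes 3
  Position 9 ')': depth becomes 2
  Position 10 ')': depth becomes 1
  Position 11 ')': depth becomes 0
Maximum depth reached: 3

3


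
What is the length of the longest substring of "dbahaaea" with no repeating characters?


Input: "dbahaaea"
Sliding window (track last position of each char):
  Position 0 ('d'): window [0,0] length 1 -- new best
  Position 1 ('b'): window [0,1] length 2 -- new best
  Position 2 ('a'): window [0,2] length 3 -- new best
  Position 3 ('h'): window [0,3] length 4 -- new best
  Position 4 ('a'): repeat (last at 2), move window start to 3
  Position 4 ('a'): window [3,4] length 2
  Position 5 ('a'): repeat (last at 4), move window start to 5
  Position 5 ('a'): window [5,5] length 1
  Position 6 ('e'): window [5,6] length 2
  Position 7 ('a'): repeat (last at 5), move window start to 6
  Position 7 ('a'): window [6,7] length 2
Longest substring with no repeats: "dbah" with length 4

4


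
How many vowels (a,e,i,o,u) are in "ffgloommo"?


Input: ffgloommo
Checking each character:
  'f' at position 0: consonant
  'f' at position 1: consonant
  'g' at position 2: consonant
  'l' at position 3: consonant
  'o' at position 4: vowel (running total: 1)
  'o' at position 5: vowel (running total: 2)
  'm' at position 6: consonant
  'm' at position 7: consonant
  'o' at position 8: vowel (running total: 3)
Total vowels: 3

3


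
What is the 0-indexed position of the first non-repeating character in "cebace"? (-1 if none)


Input: cebace
Character frequencies:
  'a': 1
  'b': 1
  'c': 2
  'e': 2
Scanning left to right for freq == 1:
  Position 0 ('c'): freq=2, skip
  Position 1 ('e'): freq=2, skip
  Position 2 ('b'): unique! => answer = 2

2


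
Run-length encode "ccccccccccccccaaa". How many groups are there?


Input: ccccccccccccccaaa
Scanning for consecutive runs:
  Group 1: 'c' x 14 (positions 0-13)
  Group 2: 'a' x 3 (positions 14-16)
Total groups: 2

2


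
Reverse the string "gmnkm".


Input: gmnkm
Reading characters right to left:
  Position 4: 'm'
  Position 3: 'k'
  Position 2: 'n'
  Position 1: 'm'
  Position 0: 'g'
Reversed: mknmg

mknmg


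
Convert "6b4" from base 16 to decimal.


Input: "6b4" in base 16
Positional expansion:
  Digit '6' (value 6) x 16^2 = 1536
  Digit 'b' (value 11) x 16^1 = 176
  Digit '4' (value 4) x 16^0 = 4
Sum = 1716

1716


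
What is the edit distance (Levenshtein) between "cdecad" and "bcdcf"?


Computing edit distance: "cdecad" -> "bcdcf"
DP table:
           b    c    d    c    f
      0    1    2    3    4    5
  c   1    1    1    2    3    4
  d   2    2    2    1    2    3
  e   3    3    3    2    2    3
  c   4    4    3    3    2    3
  a   5    5    4    4    3    3
  d   6    6    5    4    4    4
Edit distance = dp[6][5] = 4

4


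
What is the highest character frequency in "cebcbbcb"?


Input: cebcbbcb
Character counts:
  'b': 4
  'c': 3
  'e': 1
Maximum frequency: 4

4


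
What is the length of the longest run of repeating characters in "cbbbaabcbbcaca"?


Input: "cbbbaabcbbcaca"
Scanning for longest run:
  Position 1 ('b'): new char, reset run to 1
  Position 2 ('b'): continues run of 'b', length=2
  Position 3 ('b'): continues run of 'b', length=3
  Position 4 ('a'): new char, reset run to 1
  Position 5 ('a'): continues run of 'a', length=2
  Position 6 ('b'): new char, reset run to 1
  Position 7 ('c'): new char, reset run to 1
  Position 8 ('b'): new char, reset run to 1
  Position 9 ('b'): continues run of 'b', length=2
  Position 10 ('c'): new char, reset run to 1
  Position 11 ('a'): new char, reset run to 1
  Position 12 ('c'): new char, reset run to 1
  Position 13 ('a'): new char, reset run to 1
Longest run: 'b' with length 3

3


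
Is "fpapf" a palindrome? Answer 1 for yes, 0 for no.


Input: fpapf
Reversed: fpapf
  Compare pos 0 ('f') with pos 4 ('f'): match
  Compare pos 1 ('p') with pos 3 ('p'): match
Result: palindrome

1


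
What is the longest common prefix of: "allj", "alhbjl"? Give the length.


Words: allj, alhbjl
  Position 0: all 'a' => match
  Position 1: all 'l' => match
  Position 2: ('l', 'h') => mismatch, stop
LCP = "al" (length 2)

2


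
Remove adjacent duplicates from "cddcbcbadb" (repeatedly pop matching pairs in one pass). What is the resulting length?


Input: cddcbcbadb
Stack-based adjacent duplicate removal:
  Read 'c': push. Stack: c
  Read 'd': push. Stack: cd
  Read 'd': matches stack top 'd' => pop. Stack: c
  Read 'c': matches stack top 'c' => pop. Stack: (empty)
  Read 'b': push. Stack: b
  Read 'c': push. Stack: bc
  Read 'b': push. Stack: bcb
  Read 'a': push. Stack: bcba
  Read 'd': push. Stack: bcbad
  Read 'b': push. Stack: bcbadb
Final stack: "bcbadb" (length 6)

6


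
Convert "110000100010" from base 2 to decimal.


Input: "110000100010" in base 2
Positional expansion:
  Digit '1' (value 1) x 2^11 = 2048
  Digit '1' (value 1) x 2^10 = 1024
  Digit '0' (value 0) x 2^9 = 0
  Digit '0' (value 0) x 2^8 = 0
  Digit '0' (value 0) x 2^7 = 0
  Digit '0' (value 0) x 2^6 = 0
  Digit '1' (value 1) x 2^5 = 32
  Digit '0' (value 0) x 2^4 = 0
  Digit '0' (value 0) x 2^3 = 0
  Digit '0' (value 0) x 2^2 = 0
  Digit '1' (value 1) x 2^1 = 2
  Digit '0' (value 0) x 2^0 = 0
Sum = 3106

3106


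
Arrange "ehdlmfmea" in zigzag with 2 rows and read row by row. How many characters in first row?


Zigzag "ehdlmfmea" into 2 rows:
Placing characters:
  'e' => row 0
  'h' => row 1
  'd' => row 0
  'l' => row 1
  'm' => row 0
  'f' => row 1
  'm' => row 0
  'e' => row 1
  'a' => row 0
Rows:
  Row 0: "edmma"
  Row 1: "hlfe"
First row length: 5

5


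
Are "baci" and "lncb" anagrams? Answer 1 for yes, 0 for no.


Strings: "baci", "lncb"
Sorted first:  abci
Sorted second: bcln
Differ at position 0: 'a' vs 'b' => not anagrams

0


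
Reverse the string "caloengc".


Input: caloengc
Reading characters right to left:
  Position 7: 'c'
  Position 6: 'g'
  Position 5: 'n'
  Position 4: 'e'
  Position 3: 'o'
  Position 2: 'l'
  Position 1: 'a'
  Position 0: 'c'
Reversed: cgneolac

cgneolac


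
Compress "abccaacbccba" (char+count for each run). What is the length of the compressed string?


Input: abccaacbccba
Runs:
  'a' x 1 => "a1"
  'b' x 1 => "b1"
  'c' x 2 => "c2"
  'a' x 2 => "a2"
  'c' x 1 => "c1"
  'b' x 1 => "b1"
  'c' x 2 => "c2"
  'b' x 1 => "b1"
  'a' x 1 => "a1"
Compressed: "a1b1c2a2c1b1c2b1a1"
Compressed length: 18

18


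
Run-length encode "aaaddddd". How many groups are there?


Input: aaaddddd
Scanning for consecutive runs:
  Group 1: 'a' x 3 (positions 0-2)
  Group 2: 'd' x 5 (positions 3-7)
Total groups: 2

2


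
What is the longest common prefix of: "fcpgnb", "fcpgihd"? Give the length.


Words: fcpgnb, fcpgihd
  Position 0: all 'f' => match
  Position 1: all 'c' => match
  Position 2: all 'p' => match
  Position 3: all 'g' => match
  Position 4: ('n', 'i') => mismatch, stop
LCP = "fcpg" (length 4)

4


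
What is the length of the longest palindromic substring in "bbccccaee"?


Input: "bbccccaee"
Checking substrings for palindromes:
  [2:6] "cccc" (len 4) => palindrome
  [2:5] "ccc" (len 3) => palindrome
  [3:6] "ccc" (len 3) => palindrome
  [0:2] "bb" (len 2) => palindrome
  [2:4] "cc" (len 2) => palindrome
  [3:5] "cc" (len 2) => palindrome
Longest palindromic substring: "cccc" with length 4

4


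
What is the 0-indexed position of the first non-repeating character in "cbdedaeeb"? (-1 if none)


Input: cbdedaeeb
Character frequencies:
  'a': 1
  'b': 2
  'c': 1
  'd': 2
  'e': 3
Scanning left to right for freq == 1:
  Position 0 ('c'): unique! => answer = 0

0


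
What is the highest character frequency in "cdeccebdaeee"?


Input: cdeccebdaeee
Character counts:
  'a': 1
  'b': 1
  'c': 3
  'd': 2
  'e': 5
Maximum frequency: 5

5


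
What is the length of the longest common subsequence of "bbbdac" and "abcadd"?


LCS of "bbbdac" and "abcadd"
DP table:
           a    b    c    a    d    d
      0    0    0    0    0    0    0
  b   0    0    1    1    1    1    1
  b   0    0    1    1    1    1    1
  b   0    0    1    1    1    1    1
  d   0    0    1    1    1    2    2
  a   0    1    1    1    2    2    2
  c   0    1    1    2    2    2    2
LCS length = dp[6][6] = 2

2


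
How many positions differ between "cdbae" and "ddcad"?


Comparing "cdbae" and "ddcad" position by position:
  Position 0: 'c' vs 'd' => DIFFER
  Position 1: 'd' vs 'd' => same
  Position 2: 'b' vs 'c' => DIFFER
  Position 3: 'a' vs 'a' => same
  Position 4: 'e' vs 'd' => DIFFER
Positions that differ: 3

3


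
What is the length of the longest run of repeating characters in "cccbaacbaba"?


Input: "cccbaacbaba"
Scanning for longest run:
  Position 1 ('c'): continues run of 'c', length=2
  Position 2 ('c'): continues run of 'c', length=3
  Position 3 ('b'): new char, reset run to 1
  Position 4 ('a'): new char, reset run to 1
  Position 5 ('a'): continues run of 'a', length=2
  Position 6 ('c'): new char, reset run to 1
  Position 7 ('b'): new char, reset run to 1
  Position 8 ('a'): new char, reset run to 1
  Position 9 ('b'): new char, reset run to 1
  Position 10 ('a'): new char, reset run to 1
Longest run: 'c' with length 3

3


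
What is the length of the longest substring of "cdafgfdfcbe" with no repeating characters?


Input: "cdafgfdfcbe"
Sliding window (track last position of each char):
  Position 0 ('c'): window [0,0] length 1 -- new best
  Position 1 ('d'): window [0,1] length 2 -- new best
  Position 2 ('a'): window [0,2] length 3 -- new best
  Position 3 ('f'): window [0,3] length 4 -- new best
  Position 4 ('g'): window [0,4] length 5 -- new best
  Position 5 ('f'): repeat (last at 3), move window start to 4
  Position 5 ('f'): window [4,5] length 2
  Position 6 ('d'): window [4,6] length 3
  Position 7 ('f'): repeat (last at 5), move window start to 6
  Position 7 ('f'): window [6,7] length 2
  Position 8 ('c'): window [6,8] length 3
  Position 9 ('b'): window [6,9] length 4
  Position 10 ('e'): window [6,10] length 5
Longest substring with no repeats: "cdafg" with length 5

5


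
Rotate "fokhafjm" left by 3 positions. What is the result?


Input: "fokhafjm", rotate left by 3
First 3 characters: "fok"
Remaining characters: "hafjm"
Concatenate remaining + first: "hafjm" + "fok" = "hafjmfok"

hafjmfok


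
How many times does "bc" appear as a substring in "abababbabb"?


Searching for "bc" in "abababbabb"
Scanning each position:
  Position 0: "ab" => no
  Position 1: "ba" => no
  Position 2: "ab" => no
  Position 3: "ba" => no
  Position 4: "ab" => no
  Position 5: "bb" => no
  Position 6: "ba" => no
  Position 7: "ab" => no
  Position 8: "bb" => no
Total occurrences: 0

0


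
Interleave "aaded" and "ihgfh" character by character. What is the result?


Interleaving "aaded" and "ihgfh":
  Position 0: 'a' from first, 'i' from second => "ai"
  Position 1: 'a' from first, 'h' from second => "ah"
  Position 2: 'd' from first, 'g' from second => "dg"
  Position 3: 'e' from first, 'f' from second => "ef"
  Position 4: 'd' from first, 'h' from second => "dh"
Result: aiahdgefdh

aiahdgefdh


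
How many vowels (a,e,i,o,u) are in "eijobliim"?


Input: eijobliim
Checking each character:
  'e' at position 0: vowel (running total: 1)
  'i' at position 1: vowel (running total: 2)
  'j' at position 2: consonant
  'o' at position 3: vowel (running total: 3)
  'b' at position 4: consonant
  'l' at position 5: consonant
  'i' at position 6: vowel (running total: 4)
  'i' at position 7: vowel (running total: 5)
  'm' at position 8: consonant
Total vowels: 5

5


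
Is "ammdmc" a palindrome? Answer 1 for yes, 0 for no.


Input: ammdmc
Reversed: cmdmma
  Compare pos 0 ('a') with pos 5 ('c'): MISMATCH
  Compare pos 1 ('m') with pos 4 ('m'): match
  Compare pos 2 ('m') with pos 3 ('d'): MISMATCH
Result: not a palindrome

0


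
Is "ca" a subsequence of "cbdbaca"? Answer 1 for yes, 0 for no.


Check if "ca" is a subsequence of "cbdbaca"
Greedy scan:
  Position 0 ('c'): matches sub[0] = 'c'
  Position 1 ('b'): no match needed
  Position 2 ('d'): no match needed
  Position 3 ('b'): no match needed
  Position 4 ('a'): matches sub[1] = 'a'
  Position 5 ('c'): no match needed
  Position 6 ('a'): no match needed
All 2 characters matched => is a subsequence

1


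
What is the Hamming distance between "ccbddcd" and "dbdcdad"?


Comparing "ccbddcd" and "dbdcdad" position by position:
  Position 0: 'c' vs 'd' => differ
  Position 1: 'c' vs 'b' => differ
  Position 2: 'b' vs 'd' => differ
  Position 3: 'd' vs 'c' => differ
  Position 4: 'd' vs 'd' => same
  Position 5: 'c' vs 'a' => differ
  Position 6: 'd' vs 'd' => same
Total differences (Hamming distance): 5

5


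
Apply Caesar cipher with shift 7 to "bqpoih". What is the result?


Caesar cipher: shift "bqpoih" by 7
  'b' (pos 1) + 7 = pos 8 = 'i'
  'q' (pos 16) + 7 = pos 23 = 'x'
  'p' (pos 15) + 7 = pos 22 = 'w'
  'o' (pos 14) + 7 = pos 21 = 'v'
  'i' (pos 8) + 7 = pos 15 = 'p'
  'h' (pos 7) + 7 = pos 14 = 'o'
Result: ixwvpo

ixwvpo


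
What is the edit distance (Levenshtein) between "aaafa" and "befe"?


Computing edit distance: "aaafa" -> "befe"
DP table:
           b    e    f    e
      0    1    2    3    4
  a   1    1    2    3    4
  a   2    2    2    3    4
  a   3    3    3    3    4
  f   4    4    4    3    4
  a   5    5    5    4    4
Edit distance = dp[5][4] = 4

4


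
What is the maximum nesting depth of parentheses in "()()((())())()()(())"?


Input: "()()((())())()()(())"
Tracking depth:
  Position 0 '(': depth becomes 1
  Position 1 ')': depth becomes 0
  Position 2 '(': depth becomes 1
  Position 3 ')': depth becomes 0
  Position 4 '(': depth becomes 1
  Position 5 '(': depth becomes 2
  Position 6 '(': depth becomes 3
  Position 7 ')': depth becomes 2
  Position 8 ')': depth becomes 1
  Position 9 '(': depth becomes 2
  Position 10 ')': depth becomes 1
  Position 11 ')': depth becomes 0
  Position 12 '(': depth becomes 1
  Position 13 ')': depth becomes 0
  Position 14 '(': depth becomes 1
  Position 15 ')': depth becomes 0
  Position 16 '(': depth becomes 1
  Position 17 '(': depth becomes 2
  Position 18 ')': depth becomes 1
  Position 19 ')': depth becomes 0
Maximum depth reached: 3

3
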